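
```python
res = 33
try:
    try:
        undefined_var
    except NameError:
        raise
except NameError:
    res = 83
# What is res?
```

Step-by-step execution trace:
1. Inner try: `undefined_var` raises NameError.
2. Inner `except NameError` matches; bare `raise` re-raises the same NameError.
3. Outer `except NameError` matches → res = 83.
Result: 83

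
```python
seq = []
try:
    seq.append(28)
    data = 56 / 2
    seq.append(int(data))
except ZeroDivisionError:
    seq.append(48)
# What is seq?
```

Step-by-step execution trace:
1. try: `seq.append(28)` → seq = [28].
2. `data = 56 / 2` → data = 28.0. No exception raised.
3. `seq.append(int(data))` → seq = [28, 28].
4. `except ZeroDivisionError` is skipped (no exception was raised).
Result: [28, 28]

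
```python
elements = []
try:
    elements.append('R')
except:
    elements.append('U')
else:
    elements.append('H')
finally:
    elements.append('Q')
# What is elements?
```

Step-by-step execution trace:
1. try: `elements.append('R')` → elements = ['R']. No exception raised.
2. `except` is skipped.
3. `else` runs: `elements.append('H')` → elements = ['R', 'H'].
4. `finally` always runs: `elements.append('Q')` → elements = ['R', 'H', 'Q'].
Result: ['R', 'H', 'Q']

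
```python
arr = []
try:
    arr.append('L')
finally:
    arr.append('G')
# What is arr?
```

Step-by-step execution trace:
1. try: `arr.append('L')` → arr = ['L'].
2. The try body completes without raising.
3. finally always runs: `arr.append('G')` → arr = ['L', 'G'].
Result: ['L', 'G']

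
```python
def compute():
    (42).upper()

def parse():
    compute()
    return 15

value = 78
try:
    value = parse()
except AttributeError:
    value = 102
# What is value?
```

Step-by-step execution trace:
1. value starts at 78.
2. try: `parse()` calls `compute()`.
3. `compute()` evaluates `(42).upper()`, which raises AttributeError; it propagates through parse (uncaught).
4. `return 15` in parse is not reached; the assignment to value does not complete.
5. `except AttributeError` matches → value = 102.
Result: 102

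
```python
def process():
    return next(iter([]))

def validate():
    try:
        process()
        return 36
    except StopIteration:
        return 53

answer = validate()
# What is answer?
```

Step-by-step execution trace:
1. `validate()` calls `process()`.
2. `process()` evaluates `next(iter([]))`, which raises StopIteration; it propagates to the caller.
3. `return 36` is not reached.
4. `except StopIteration` in validate matches → returns 53.
5. answer = 53.
Result: 53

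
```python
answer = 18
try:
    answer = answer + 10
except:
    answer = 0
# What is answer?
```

Step-by-step execution trace:
1. answer starts at 18.
2. try: `answer = answer + 10` → answer = 28. No exception raised.
3. `except` is skipped.
Result: 28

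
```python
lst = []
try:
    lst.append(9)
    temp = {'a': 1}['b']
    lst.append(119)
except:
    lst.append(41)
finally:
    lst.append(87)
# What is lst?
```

Step-by-step execution trace:
1. try: `lst.append(9)` → lst = [9].
2. `temp = {'a': 1}['b']` raises KeyError; `lst.append(119)` is not reached.
3. bare `except` matches → `lst.append(41)` → lst = [9, 41].
4. finally always runs: `lst.append(87)` → lst = [9, 41, 87].
Result: [9, 41, 87]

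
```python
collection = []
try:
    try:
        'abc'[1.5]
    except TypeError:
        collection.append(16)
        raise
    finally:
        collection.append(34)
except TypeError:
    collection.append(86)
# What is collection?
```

Step-by-step execution trace:
1. Inner try: `'abc'[1.5]` raises TypeError.
2. Inner `except TypeError` matches → `collection.append(16)` → collection = [16].
3. bare `raise` re-raises TypeError.
4. Inner `finally` runs during unwinding: `collection.append(34)` → collection = [16, 34].
5. Outer `except TypeError` matches → `collection.append(86)` → collection = [16, 34, 86].
Result: [16, 34, 86]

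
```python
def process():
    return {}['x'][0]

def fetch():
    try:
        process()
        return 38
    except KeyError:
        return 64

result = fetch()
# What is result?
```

Step-by-step execution trace:
1. `fetch()` calls `process()`.
2. `process()` evaluates `{}['x'][0]`, which raises KeyError; it propagates to the caller.
3. `return 38` is not reached.
4. `except KeyError` in fetch matches → returns 64.
5. result = 64.
Result: 64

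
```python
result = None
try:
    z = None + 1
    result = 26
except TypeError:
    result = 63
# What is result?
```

Step-by-step execution trace:
1. `z = None + 1` raises TypeError.
2. `result = 26` is not reached.
3. `except TypeError` matches → result = 63.
Result: 63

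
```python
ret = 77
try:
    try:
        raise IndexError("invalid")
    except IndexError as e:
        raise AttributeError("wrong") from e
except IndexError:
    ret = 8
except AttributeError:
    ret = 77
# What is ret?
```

Step-by-step execution trace:
1. Inner try raises IndexError; inner `except IndexError as e` catches it.
2. `raise AttributeError(...) from e` raises AttributeError (IndexError is attached as __cause__, but only AttributeError is active).
3. Outer `except IndexError` does not match AttributeError; skipped.
4. Outer `except AttributeError` matches → ret = 77.
Result: 77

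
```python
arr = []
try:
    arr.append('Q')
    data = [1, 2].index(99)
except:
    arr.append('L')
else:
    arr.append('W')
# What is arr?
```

Step-by-step execution trace:
1. try: `arr.append('Q')` → arr = ['Q'].
2. `data = [1, 2].index(99)` raises ValueError.
3. bare `except` matches → `arr.append('L')` → arr = ['Q', 'L'].
4. `else` is skipped (an exception was raised).
Result: ['Q', 'L']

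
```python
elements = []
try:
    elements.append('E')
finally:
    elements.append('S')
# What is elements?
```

Step-by-step execution trace:
1. try: `elements.append('E')` → elements = ['E'].
2. The try body completes without raising.
3. finally always runs: `elements.append('S')` → elements = ['E', 'S'].
Result: ['E', 'S']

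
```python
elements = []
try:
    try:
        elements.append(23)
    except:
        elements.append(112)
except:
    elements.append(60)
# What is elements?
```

Step-by-step execution trace:
1. Inner try: `elements.append(23)` → elements = [23]. No exception raised.
2. Inner `except` is skipped.
3. Inner try completes normally; outer `except` is skipped.
Result: [23]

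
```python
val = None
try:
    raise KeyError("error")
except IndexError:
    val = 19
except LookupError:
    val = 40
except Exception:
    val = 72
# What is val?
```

Step-by-step execution trace:
1. `raise KeyError(...)` raises KeyError.
2. `except IndexError` does not match (KeyError is not a subclass of IndexError); skipped.
3. `except LookupError` matches (KeyError is a subclass of LookupError) → val = 40.
4. `except Exception` is not reached.
Result: 40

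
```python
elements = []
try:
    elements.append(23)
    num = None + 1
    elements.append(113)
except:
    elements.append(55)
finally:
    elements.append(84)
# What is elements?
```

Step-by-step execution trace:
1. try: `elements.append(23)` → elements = [23].
2. `num = None + 1` raises TypeError; `elements.append(113)` is not reached.
3. bare `except` matches → `elements.append(55)` → elements = [23, 55].
4. finally always runs: `elements.append(84)` → elements = [23, 55, 84].
Result: [23, 55, 84]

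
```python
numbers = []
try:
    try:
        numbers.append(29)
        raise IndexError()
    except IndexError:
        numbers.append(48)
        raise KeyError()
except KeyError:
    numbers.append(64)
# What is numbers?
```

Step-by-step execution trace:
1. Inner try: `numbers.append(29)` → numbers = [29].
2. `raise IndexError()` raises IndexError.
3. Inner `except IndexError` matches → `numbers.append(48)` → numbers = [29, 48].
4. `raise KeyError()` raises KeyError; propagates to outer try.
5. Outer `except KeyError` matches → `numbers.append(64)` → numbers = [29, 48, 64].
Result: [29, 48, 64]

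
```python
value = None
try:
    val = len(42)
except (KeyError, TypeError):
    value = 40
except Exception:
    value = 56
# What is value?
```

Step-by-step execution trace:
1. `val = len(42)` raises TypeError.
2. `except (KeyError, TypeError)` matches (TypeError is in the tuple) → value = 40.
3. `except Exception` is not reached.
Result: 40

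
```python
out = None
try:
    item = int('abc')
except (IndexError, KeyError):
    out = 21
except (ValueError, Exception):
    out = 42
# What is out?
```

Step-by-step execution trace:
1. `item = int('abc')` raises ValueError.
2. `except (IndexError, KeyError)` does not match ValueError; skipped.
3. `except (ValueError, Exception)` matches (ValueError is in the tuple) → out = 42.
Result: 42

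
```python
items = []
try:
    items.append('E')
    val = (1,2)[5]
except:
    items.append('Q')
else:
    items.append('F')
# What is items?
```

Step-by-step execution trace:
1. try: `items.append('E')` → items = ['E'].
2. `val = (1,2)[5]` raises IndexError.
3. bare `except` matches → `items.append('Q')` → items = ['E', 'Q'].
4. `else` is skipped (an exception was raised).
Result: ['E', 'Q']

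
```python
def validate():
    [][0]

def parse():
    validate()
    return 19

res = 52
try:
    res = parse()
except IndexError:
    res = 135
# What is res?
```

Step-by-step execution trace:
1. res starts at 52.
2. try: `parse()` calls `validate()`.
3. `validate()` evaluates `[][0]`, which raises IndexError; it propagates through parse (uncaught).
4. `return 19` in parse is not reached; the assignment to res does not complete.
5. `except IndexError` matches → res = 135.
Result: 135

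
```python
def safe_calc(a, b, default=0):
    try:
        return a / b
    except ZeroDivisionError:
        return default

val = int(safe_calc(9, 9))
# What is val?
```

Step-by-step execution trace:
1. `safe_calc(9, 9)` enters try: `return 9 / 9` → returns 1.0. No exception raised.
2. `except ZeroDivisionError` is skipped.
3. `int(1.0)` → 1 → val = 1.
Result: 1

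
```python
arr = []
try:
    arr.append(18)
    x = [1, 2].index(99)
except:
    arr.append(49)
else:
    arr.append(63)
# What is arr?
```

Step-by-step execution trace:
1. try: `arr.append(18)` → arr = [18].
2. `x = [1, 2].index(99)` raises ValueError.
3. bare `except` matches → `arr.append(49)` → arr = [18, 49].
4. `else` is skipped (an exception was raised).
Result: [18, 49]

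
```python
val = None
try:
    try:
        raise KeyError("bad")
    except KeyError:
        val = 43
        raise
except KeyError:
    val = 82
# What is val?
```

Step-by-step execution trace:
1. Inner try: `raise KeyError("bad")` raises KeyError.
2. Inner `except KeyError` matches → val = 43.
3. bare `raise` re-raises the same KeyError.
4. Outer `except KeyError` matches → val = 82.
Result: 82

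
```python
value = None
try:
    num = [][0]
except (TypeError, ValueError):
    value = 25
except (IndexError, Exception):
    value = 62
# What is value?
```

Step-by-step execution trace:
1. `num = [][0]` raises IndexError.
2. `except (TypeError, ValueError)` does not match IndexError; skipped.
3. `except (IndexError, Exception)` matches (IndexError is in the tuple) → value = 62.
Result: 62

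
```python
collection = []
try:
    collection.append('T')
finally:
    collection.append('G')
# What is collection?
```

Step-by-step execution trace:
1. try: `collection.append('T')` → collection = ['T'].
2. The try body completes without raising.
3. finally always runs: `collection.append('G')` → collection = ['T', 'G'].
Result: ['T', 'G']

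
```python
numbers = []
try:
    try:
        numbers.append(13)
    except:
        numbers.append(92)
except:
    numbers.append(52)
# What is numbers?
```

Step-by-step execution trace:
1. Inner try: `numbers.append(13)` → numbers = [13]. No exception raised.
2. Inner `except` is skipped.
3. Inner try completes normally; outer `except` is skipped.
Result: [13]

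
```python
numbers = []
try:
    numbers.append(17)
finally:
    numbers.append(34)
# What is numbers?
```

Step-by-step execution trace:
1. try: `numbers.append(17)` → numbers = [17].
2. The try body completes without raising.
3. finally always runs: `numbers.append(34)` → numbers = [17, 34].
Result: [17, 34]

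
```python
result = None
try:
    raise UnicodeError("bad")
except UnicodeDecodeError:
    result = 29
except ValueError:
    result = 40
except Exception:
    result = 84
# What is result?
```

Step-by-step execution trace:
1. `raise UnicodeError(...)` raises UnicodeError.
2. `except UnicodeDecodeError` does not match (UnicodeError is not a subclass of UnicodeDecodeError); skipped.
3. `except ValueError` matches (UnicodeError is a subclass of ValueError) → result = 40.
4. `except Exception` is not reached.
Result: 40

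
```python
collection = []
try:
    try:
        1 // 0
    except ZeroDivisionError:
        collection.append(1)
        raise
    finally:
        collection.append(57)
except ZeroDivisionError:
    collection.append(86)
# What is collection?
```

Step-by-step execution trace:
1. Inner try: `1 // 0` raises ZeroDivisionError.
2. Inner `except ZeroDivisionError` matches → `collection.append(1)` → collection = [1].
3. bare `raise` re-raises ZeroDivisionError.
4. Inner `finally` runs during unwinding: `collection.append(57)` → collection = [1, 57].
5. Outer `except ZeroDivisionError` matches → `collection.append(86)` → collection = [1, 57, 86].
Result: [1, 57, 86]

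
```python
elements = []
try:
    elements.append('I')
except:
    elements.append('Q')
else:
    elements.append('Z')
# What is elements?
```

Step-by-step execution trace:
1. try: `elements.append('I')` → elements = ['I']. No exception raised.
2. `except` is skipped.
3. `else` runs (try completed without exception): `elements.append('Z')` → elements = ['I', 'Z'].
Result: ['I', 'Z']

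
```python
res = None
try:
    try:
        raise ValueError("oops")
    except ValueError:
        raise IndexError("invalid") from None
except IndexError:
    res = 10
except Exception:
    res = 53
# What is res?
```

Step-by-step execution trace:
1. Inner try raises ValueError; inner `except ValueError` catches it.
2. `raise IndexError(...) from None` raises IndexError (from None suppresses __context__, but the active exception is still IndexError).
3. Outer `except IndexError` matches → res = 10.
4. `except Exception` is not reached.
Result: 10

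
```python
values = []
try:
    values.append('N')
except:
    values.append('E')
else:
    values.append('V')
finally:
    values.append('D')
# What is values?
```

Step-by-step execution trace:
1. try: `values.append('N')` → values = ['N']. No exception raised.
2. `except` is skipped.
3. `else` runs: `values.append('V')` → values = ['N', 'V'].
4. `finally` always runs: `values.append('D')` → values = ['N', 'V', 'D'].
Result: ['N', 'V', 'D']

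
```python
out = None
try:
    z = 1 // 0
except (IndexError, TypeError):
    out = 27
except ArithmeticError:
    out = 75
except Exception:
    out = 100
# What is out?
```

Step-by-step execution trace:
1. `z = 1 // 0` raises ZeroDivisionError.
2. `except (IndexError, TypeError)` does not match ZeroDivisionError; skipped.
3. `except ArithmeticError` matches (ZeroDivisionError is a subclass of ArithmeticError) → out = 75.
4. `except Exception` is not reached.
Result: 75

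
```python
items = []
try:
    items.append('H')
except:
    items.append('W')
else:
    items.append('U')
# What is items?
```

Step-by-step execution trace:
1. try: `items.append('H')` → items = ['H']. No exception raised.
2. `except` is skipped.
3. `else` runs (try completed without exception): `items.append('U')` → items = ['H', 'U'].
Result: ['H', 'U']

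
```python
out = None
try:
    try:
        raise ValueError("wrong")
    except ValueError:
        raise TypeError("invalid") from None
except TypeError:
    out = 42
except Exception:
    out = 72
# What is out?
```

Step-by-step execution trace:
1. Inner try raises ValueError; inner `except ValueError` catches it.
2. `raise TypeError(...) from None` raises TypeError (from None suppresses __context__, but the active exception is still TypeError).
3. Outer `except TypeError` matches → out = 42.
4. `except Exception` is not reached.
Result: 42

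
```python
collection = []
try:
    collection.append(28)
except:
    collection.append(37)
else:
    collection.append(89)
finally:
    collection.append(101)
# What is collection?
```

Step-by-step execution trace:
1. try: `collection.append(28)` → collection = [28]. No exception raised.
2. `except` is skipped.
3. `else` runs: `collection.append(89)` → collection = [28, 89].
4. `finally` always runs: `collection.append(101)` → collection = [28, 89, 101].
Result: [28, 89, 101]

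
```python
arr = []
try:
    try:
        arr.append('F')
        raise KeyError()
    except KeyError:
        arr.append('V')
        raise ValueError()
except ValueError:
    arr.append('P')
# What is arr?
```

Step-by-step execution trace:
1. Inner try: `arr.append('F')` → arr = ['F'].
2. `raise KeyError()` raises KeyError.
3. Inner `except KeyError` matches → `arr.append('V')` → arr = ['F', 'V'].
4. `raise ValueError()` raises ValueError; propagates to outer try.
5. Outer `except ValueError` matches → `arr.append('P')` → arr = ['F', 'V', 'P'].
Result: ['F', 'V', 'P']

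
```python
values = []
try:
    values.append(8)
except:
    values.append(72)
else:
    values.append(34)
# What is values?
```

Step-by-step execution trace:
1. try: `values.append(8)` → values = [8]. No exception raised.
2. `except` is skipped.
3. `else` runs (try completed without exception): `values.append(34)` → values = [8, 34].
Result: [8, 34]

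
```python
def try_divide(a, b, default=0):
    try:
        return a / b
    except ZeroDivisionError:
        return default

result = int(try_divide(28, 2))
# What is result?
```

Step-by-step execution trace:
1. `try_divide(28, 2)` enters try: `return 28 / 2` → returns 14.0. No exception raised.
2. `except ZeroDivisionError` is skipped.
3. `int(14.0)` → 14 → result = 14.
Result: 14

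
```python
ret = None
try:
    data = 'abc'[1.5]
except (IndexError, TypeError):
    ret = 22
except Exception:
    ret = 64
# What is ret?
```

Step-by-step execution trace:
1. `data = 'abc'[1.5]` raises TypeError.
2. `except (IndexError, TypeError)` matches (TypeError is in the tuple) → ret = 22.
3. `except Exception` is not reached.
Result: 22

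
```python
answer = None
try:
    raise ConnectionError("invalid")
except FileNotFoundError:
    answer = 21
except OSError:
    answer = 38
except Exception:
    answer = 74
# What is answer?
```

Step-by-step execution trace:
1. `raise ConnectionError(...)` raises ConnectionError.
2. `except FileNotFoundError` does not match (ConnectionError is not a subclass of FileNotFoundError); skipped.
3. `except OSError` matches (ConnectionError is a subclass of OSError) → answer = 38.
4. `except Exception` is not reached.
Result: 38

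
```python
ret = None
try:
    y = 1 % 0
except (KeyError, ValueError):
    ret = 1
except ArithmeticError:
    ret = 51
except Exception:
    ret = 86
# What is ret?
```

Step-by-step execution trace:
1. `y = 1 % 0` raises ZeroDivisionError.
2. `except (KeyError, ValueError)` does not match ZeroDivisionError; skipped.
3. `except ArithmeticError` matches (ZeroDivisionError is a subclass of ArithmeticError) → ret = 51.
4. `except Exception` is not reached.
Result: 51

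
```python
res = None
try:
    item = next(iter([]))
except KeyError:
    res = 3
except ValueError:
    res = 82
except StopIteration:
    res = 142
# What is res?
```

Step-by-step execution trace:
1. `item = next(iter([]))` raises StopIteration.
2. `except KeyError` does not match StopIteration; skipped.
3. `except ValueError` does not match StopIteration; skipped.
4. `except StopIteration` matches → res = 142.
Result: 142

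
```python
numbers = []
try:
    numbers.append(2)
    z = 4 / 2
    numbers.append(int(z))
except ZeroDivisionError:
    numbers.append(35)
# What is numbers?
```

Step-by-step execution trace:
1. try: `numbers.append(2)` → numbers = [2].
2. `z = 4 / 2` → z = 2.0. No exception raised.
3. `numbers.append(int(z))` → numbers = [2, 2].
4. `except ZeroDivisionError` is skipped (no exception was raised).
Result: [2, 2]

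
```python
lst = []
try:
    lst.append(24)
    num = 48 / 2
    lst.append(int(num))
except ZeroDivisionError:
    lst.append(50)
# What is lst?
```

Step-by-step execution trace:
1. try: `lst.append(24)` → lst = [24].
2. `num = 48 / 2` → num = 24.0. No exception raised.
3. `lst.append(int(num))` → lst = [24, 24].
4. `except ZeroDivisionError` is skipped (no exception was raised).
Result: [24, 24]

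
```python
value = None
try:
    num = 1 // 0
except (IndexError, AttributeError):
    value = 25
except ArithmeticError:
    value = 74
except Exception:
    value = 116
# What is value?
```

Step-by-step execution trace:
1. `num = 1 // 0` raises ZeroDivisionError.
2. `except (IndexError, AttributeError)` does not match ZeroDivisionError; skipped.
3. `except ArithmeticError` matches (ZeroDivisionError is a subclass of ArithmeticError) → value = 74.
4. `except Exception` is not reached.
Result: 74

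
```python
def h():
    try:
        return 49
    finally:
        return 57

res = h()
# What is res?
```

Step-by-step execution trace:
1. `h()` enters try: `return 49` sets pending return value 49.
2. Before returning, `finally: return 57` runs and overrides the pending return.
3. h() returns 57 → res = 57.
Result: 57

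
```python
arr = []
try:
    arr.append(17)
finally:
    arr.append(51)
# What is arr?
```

Step-by-step execution trace:
1. try: `arr.append(17)` → arr = [17].
2. The try body completes without raising.
3. finally always runs: `arr.append(51)` → arr = [17, 51].
Result: [17, 51]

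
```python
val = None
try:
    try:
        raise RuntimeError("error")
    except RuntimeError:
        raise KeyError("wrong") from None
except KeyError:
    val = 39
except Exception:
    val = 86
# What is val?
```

Step-by-step execution trace:
1. Inner try raises RuntimeError; inner `except RuntimeError` catches it.
2. `raise KeyError(...) from None` raises KeyError (from None suppresses __context__, but the active exception is still KeyError).
3. Outer `except KeyError` matches → val = 39.
4. `except Exception` is not reached.
Result: 39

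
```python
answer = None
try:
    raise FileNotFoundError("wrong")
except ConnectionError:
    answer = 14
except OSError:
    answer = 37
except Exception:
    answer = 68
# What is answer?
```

Step-by-step execution trace:
1. `raise FileNotFoundError(...)` raises FileNotFoundError.
2. `except ConnectionError` does not match (FileNotFoundError is not a subclass of ConnectionError); skipped.
3. `except OSError` matches (FileNotFoundError is a subclass of OSError) → answer = 37.
4. `except Exception` is not reached.
Result: 37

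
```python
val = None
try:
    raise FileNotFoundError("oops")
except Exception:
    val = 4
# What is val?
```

Step-by-step execution trace:
1. `raise FileNotFoundError(...)` raises FileNotFoundError.
2. `except Exception` matches (FileNotFoundError is a subclass of Exception) → val = 4.
Result: 4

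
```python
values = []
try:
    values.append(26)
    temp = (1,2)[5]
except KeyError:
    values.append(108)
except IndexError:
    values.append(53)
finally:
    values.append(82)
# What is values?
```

Step-by-step execution trace:
1. try: `values.append(26)` → values = [26].
2. `temp = (1,2)[5]` raises IndexError.
3. `except KeyError` does not match IndexError; skipped.
4. `except IndexError` matches → `values.append(53)` → values = [26, 53].
5. finally always runs: `values.append(82)` → values = [26, 53, 82].
Result: [26, 53, 82]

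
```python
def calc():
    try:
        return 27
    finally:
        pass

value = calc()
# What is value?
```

Step-by-step execution trace:
1. `calc()` enters try: `return 27` sets pending return value 27.
2. Before returning, `finally: pass` runs (no effect).
3. calc() returns 27 → value = 27.
Result: 27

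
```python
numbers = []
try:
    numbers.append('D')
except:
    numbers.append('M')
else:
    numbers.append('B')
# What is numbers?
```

Step-by-step execution trace:
1. try: `numbers.append('D')` → numbers = ['D']. No exception raised.
2. `except` is skipped.
3. `else` runs (try completed without exception): `numbers.append('B')` → numbers = ['D', 'B'].
Result: ['D', 'B']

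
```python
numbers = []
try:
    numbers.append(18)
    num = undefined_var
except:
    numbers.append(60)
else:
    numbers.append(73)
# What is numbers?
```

Step-by-step execution trace:
1. try: `numbers.append(18)` → numbers = [18].
2. `num = undefined_var` raises NameError.
3. bare `except` matches → `numbers.append(60)` → numbers = [18, 60].
4. `else` is skipped (an exception was raised).
Result: [18, 60]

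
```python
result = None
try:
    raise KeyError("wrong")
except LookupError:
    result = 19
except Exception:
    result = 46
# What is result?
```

Step-by-step execution trace:
1. `raise KeyError(...)` raises KeyError.
2. `except LookupError` matches (KeyError is a subclass of LookupError) → result = 19.
3. `except Exception` is not reached.
Result: 19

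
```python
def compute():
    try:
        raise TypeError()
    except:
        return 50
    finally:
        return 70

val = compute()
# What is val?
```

Step-by-step execution trace:
1. `compute()` enters try: `raise TypeError()` raises TypeError.
2. bare `except` matches → `return 50` sets pending return value 50.
3. Before returning, `finally: return 70` runs and overrides the pending return.
4. compute() returns 70 → val = 70.
Result: 70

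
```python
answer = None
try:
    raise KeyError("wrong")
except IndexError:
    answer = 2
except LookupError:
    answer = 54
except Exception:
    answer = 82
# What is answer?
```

Step-by-step execution trace:
1. `raise KeyError(...)` raises KeyError.
2. `except IndexError` does not match (KeyError is not a subclass of IndexError); skipped.
3. `except LookupError` matches (KeyError is a subclass of LookupError) → answer = 54.
4. `except Exception` is not reached.
Result: 54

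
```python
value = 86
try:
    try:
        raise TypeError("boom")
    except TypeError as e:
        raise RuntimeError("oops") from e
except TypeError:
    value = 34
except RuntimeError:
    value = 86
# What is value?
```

Step-by-step execution trace:
1. Inner try raises TypeError; inner `except TypeError as e` catches it.
2. `raise RuntimeError(...) from e` raises RuntimeError (TypeError is attached as __cause__, but only RuntimeError is active).
3. Outer `except TypeError` does not match RuntimeError; skipped.
4. Outer `except RuntimeError` matches → value = 86.
Result: 86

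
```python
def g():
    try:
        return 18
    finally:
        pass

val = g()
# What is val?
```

Step-by-step execution trace:
1. `g()` enters try: `return 18` sets pending return value 18.
2. Before returning, `finally: pass` runs (no effect).
3. g() returns 18 → val = 18.
Result: 18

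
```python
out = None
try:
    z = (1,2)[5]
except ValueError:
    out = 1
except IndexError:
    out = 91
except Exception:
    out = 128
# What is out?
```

Step-by-step execution trace:
1. `z = (1,2)[5]` raises IndexError.
2. `except ValueError` does not match IndexError; skipped.
3. `except IndexError` matches → out = 91.
4. Remaining except clauses are skipped.
Result: 91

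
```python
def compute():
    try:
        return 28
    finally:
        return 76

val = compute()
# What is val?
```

Step-by-step execution trace:
1. `compute()` enters try: `return 28` sets pending return value 28.
2. Before returning, `finally: return 76` runs and overrides the pending return.
3. compute() returns 76 → val = 76.
Result: 76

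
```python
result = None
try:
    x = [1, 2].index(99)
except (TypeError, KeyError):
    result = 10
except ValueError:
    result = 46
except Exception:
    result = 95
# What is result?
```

Step-by-step execution trace:
1. `x = [1, 2].index(99)` raises ValueError.
2. `except (TypeError, KeyError)` does not match ValueError; skipped.
3. `except ValueError` matches (exact type match) → result = 46.
4. `except Exception` is not reached.
Result: 46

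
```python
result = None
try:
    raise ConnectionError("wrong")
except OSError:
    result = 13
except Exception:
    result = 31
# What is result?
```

Step-by-step execution trace:
1. `raise ConnectionError(...)` raises ConnectionError.
2. `except OSError` matches (ConnectionError is a subclass of OSError) → result = 13.
3. `except Exception` is not reached.
Result: 13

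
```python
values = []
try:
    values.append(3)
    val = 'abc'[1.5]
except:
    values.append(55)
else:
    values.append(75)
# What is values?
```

Step-by-step execution trace:
1. try: `values.append(3)` → values = [3].
2. `val = 'abc'[1.5]` raises TypeError.
3. bare `except` matches → `values.append(55)` → values = [3, 55].
4. `else` is skipped (an exception was raised).
Result: [3, 55]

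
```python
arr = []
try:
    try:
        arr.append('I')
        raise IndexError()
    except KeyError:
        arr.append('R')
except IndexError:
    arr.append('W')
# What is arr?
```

Step-by-step execution trace:
1. Inner try: `arr.append('I')` → arr = ['I'].
2. `raise IndexError()` raises IndexError.
3. Inner `except KeyError` does not match IndexError; exception propagates to outer try.
4. Outer `except IndexError` matches → `arr.append('W')` → arr = ['I', 'W'].
Result: ['I', 'W']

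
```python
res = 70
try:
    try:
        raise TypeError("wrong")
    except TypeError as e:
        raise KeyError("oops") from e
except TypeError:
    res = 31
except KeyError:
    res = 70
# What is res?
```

Step-by-step execution trace:
1. Inner try raises TypeError; inner `except TypeError as e` catches it.
2. `raise KeyError(...) from e` raises KeyError (TypeError is attached as __cause__, but only KeyError is active).
3. Outer `except TypeError` does not match KeyError; skipped.
4. Outer `except KeyError` matches → res = 70.
Result: 70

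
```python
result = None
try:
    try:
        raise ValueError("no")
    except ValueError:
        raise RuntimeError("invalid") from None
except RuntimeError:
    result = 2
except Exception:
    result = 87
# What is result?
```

Step-by-step execution trace:
1. Inner try raises ValueError; inner `except ValueError` catches it.
2. `raise RuntimeError(...) from None` raises RuntimeError (from None suppresses __context__, but the active exception is still RuntimeError).
3. Outer `except RuntimeError` matches → result = 2.
4. `except Exception` is not reached.
Result: 2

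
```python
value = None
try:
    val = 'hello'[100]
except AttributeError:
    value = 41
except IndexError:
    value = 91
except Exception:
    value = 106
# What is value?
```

Step-by-step execution trace:
1. `val = 'hello'[100]` raises IndexError.
2. `except AttributeError` does not match IndexError; skipped.
3. `except IndexError` matches → value = 91.
4. Remaining except clauses are skipped.
Result: 91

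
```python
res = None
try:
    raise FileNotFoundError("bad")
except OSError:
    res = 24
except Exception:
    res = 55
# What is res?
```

Step-by-step execution trace:
1. `raise FileNotFoundError(...)` raises FileNotFoundError.
2. `except OSError` matches (FileNotFoundError is a subclass of OSError) → res = 24.
3. `except Exception` is not reached.
Result: 24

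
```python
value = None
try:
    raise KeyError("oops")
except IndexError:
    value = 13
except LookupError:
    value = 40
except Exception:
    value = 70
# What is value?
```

Step-by-step execution trace:
1. `raise KeyError(...)` raises KeyError.
2. `except IndexError` does not match (KeyError is not a subclass of IndexError); skipped.
3. `except LookupError` matches (KeyError is a subclass of LookupError) → value = 40.
4. `except Exception` is not reached.
Result: 40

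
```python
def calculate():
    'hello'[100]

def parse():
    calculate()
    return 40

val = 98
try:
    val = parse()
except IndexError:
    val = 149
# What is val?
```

Step-by-step execution trace:
1. val starts at 98.
2. try: `parse()` calls `calculate()`.
3. `calculate()` evaluates `'hello'[100]`, which raises IndexError; it propagates through parse (uncaught).
4. `return 40` in parse is not reached; the assignment to val does not complete.
5. `except IndexError` matches → val = 149.
Result: 149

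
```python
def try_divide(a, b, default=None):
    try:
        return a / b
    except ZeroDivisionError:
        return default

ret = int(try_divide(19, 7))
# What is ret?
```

Step-by-step execution trace:
1. `try_divide(19, 7)` enters try: `return 19 / 7` → returns 2.7142857142857144. No exception raised.
2. `except ZeroDivisionError` is skipped.
3. `int(2.7142857142857144)` → 2 → ret = 2.
Result: 2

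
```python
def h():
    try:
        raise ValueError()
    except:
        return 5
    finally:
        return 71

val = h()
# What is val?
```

Step-by-step execution trace:
1. `h()` enters try: `raise ValueError()` raises ValueError.
2. bare `except` matches → `return 5` sets pending return value 5.
3. Before returning, `finally: return 71` runs and overrides the pending return.
4. h() returns 71 → val = 71.
Result: 71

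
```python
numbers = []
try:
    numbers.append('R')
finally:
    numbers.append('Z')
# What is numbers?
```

Step-by-step execution trace:
1. try: `numbers.append('R')` → numbers = ['R'].
2. The try body completes without raising.
3. finally always runs: `numbers.append('Z')` → numbers = ['R', 'Z'].
Result: ['R', 'Z']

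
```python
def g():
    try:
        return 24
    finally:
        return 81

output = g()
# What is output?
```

Step-by-step execution trace:
1. `g()` enters try: `return 24` sets pending return value 24.
2. Before returning, `finally: return 81` runs and overrides the pending return.
3. g() returns 81 → output = 81.
Result: 81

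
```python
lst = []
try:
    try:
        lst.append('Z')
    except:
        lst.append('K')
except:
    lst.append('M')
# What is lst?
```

Step-by-step execution trace:
1. Inner try: `lst.append('Z')` → lst = ['Z']. No exception raised.
2. Inner `except` is skipped.
3. Inner try completes normally; outer `except` is skipped.
Result: ['Z']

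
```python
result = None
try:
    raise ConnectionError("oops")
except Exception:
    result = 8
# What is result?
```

Step-by-step execution trace:
1. `raise ConnectionError(...)` raises ConnectionError.
2. `except Exception` matches (ConnectionError is a subclass of Exception) → result = 8.
Result: 8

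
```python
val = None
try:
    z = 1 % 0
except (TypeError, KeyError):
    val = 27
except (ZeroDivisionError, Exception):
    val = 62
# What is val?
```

Step-by-step execution trace:
1. `z = 1 % 0` raises ZeroDivisionError.
2. `except (TypeError, KeyError)` does not match ZeroDivisionError; skipped.
3. `except (ZeroDivisionError, Exception)` matches (ZeroDivisionError is in the tuple) → val = 62.
Result: 62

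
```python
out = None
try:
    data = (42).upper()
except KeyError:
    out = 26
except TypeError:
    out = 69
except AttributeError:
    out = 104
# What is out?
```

Step-by-step execution trace:
1. `data = (42).upper()` raises AttributeError.
2. `except KeyError` does not match AttributeError; skipped.
3. `except TypeError` does not match AttributeError; skipped.
4. `except AttributeError` matches → out = 104.
Result: 104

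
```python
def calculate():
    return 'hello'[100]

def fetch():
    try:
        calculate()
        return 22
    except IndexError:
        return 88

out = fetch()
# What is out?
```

Step-by-step execution trace:
1. `fetch()` calls `calculate()`.
2. `calculate()` evaluates `'hello'[100]`, which raises IndexError; it propagates to the caller.
3. `return 22` is not reached.
4. `except IndexError` in fetch matches → returns 88.
5. out = 88.
Result: 88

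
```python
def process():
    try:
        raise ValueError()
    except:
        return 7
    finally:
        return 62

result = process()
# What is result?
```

Step-by-step execution trace:
1. `process()` enters try: `raise ValueError()` raises ValueError.
2. bare `except` matches → `return 7` sets pending return value 7.
3. Before returning, `finally: return 62` runs and overrides the pending return.
4. process() returns 62 → result = 62.
Result: 62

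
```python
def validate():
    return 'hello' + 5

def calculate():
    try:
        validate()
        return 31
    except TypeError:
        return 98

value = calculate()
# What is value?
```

Step-by-step execution trace:
1. `calculate()` calls `validate()`.
2. `validate()` evaluates `'hello' + 5`, which raises TypeError; it propagates to the caller.
3. `return 31` is not reached.
4. `except TypeError` in calculate matches → returns 98.
5. value = 98.
Result: 98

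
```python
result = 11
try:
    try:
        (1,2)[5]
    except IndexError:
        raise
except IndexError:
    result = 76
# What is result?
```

Step-by-step execution trace:
1. Inner try: `(1,2)[5]` raises IndexError.
2. Inner `except IndexError` matches; bare `raise` re-raises the same IndexError.
3. Outer `except IndexError` matches → result = 76.
Result: 76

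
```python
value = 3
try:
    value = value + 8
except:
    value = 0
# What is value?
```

Step-by-step execution trace:
1. value starts at 3.
2. try: `value = value + 8` → value = 11. No exception raised.
3. `except` is skipped.
Result: 11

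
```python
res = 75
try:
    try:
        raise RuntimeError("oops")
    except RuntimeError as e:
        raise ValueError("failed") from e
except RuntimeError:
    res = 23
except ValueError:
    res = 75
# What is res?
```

Step-by-step execution trace:
1. Inner try raises RuntimeError; inner `except RuntimeError as e` catches it.
2. `raise ValueError(...) from e` raises ValueError (RuntimeError is attached as __cause__, but only ValueError is active).
3. Outer `except RuntimeError` does not match ValueError; skipped.
4. Outer `except ValueError` matches → res = 75.
Result: 75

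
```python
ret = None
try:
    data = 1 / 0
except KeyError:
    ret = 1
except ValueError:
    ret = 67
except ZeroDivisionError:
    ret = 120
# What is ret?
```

Step-by-step execution trace:
1. `data = 1 / 0` raises ZeroDivisionError.
2. `except KeyError` does not match ZeroDivisionError; skipped.
3. `except ValueError` does not match ZeroDivisionError; skipped.
4. `except ZeroDivisionError` matches → ret = 120.
Result: 120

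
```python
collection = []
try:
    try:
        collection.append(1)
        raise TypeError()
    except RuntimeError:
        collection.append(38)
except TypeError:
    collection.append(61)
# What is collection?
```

Step-by-step execution trace:
1. Inner try: `collection.append(1)` → collection = [1].
2. `raise TypeError()` raises TypeError.
3. Inner `except RuntimeError` does not match TypeError; exception propagates to outer try.
4. Outer `except TypeError` matches → `collection.append(61)` → collection = [1, 61].
Result: [1, 61]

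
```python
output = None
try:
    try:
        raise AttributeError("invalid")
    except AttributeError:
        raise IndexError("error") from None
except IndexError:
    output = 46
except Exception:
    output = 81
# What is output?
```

Step-by-step execution trace:
1. Inner try raises AttributeError; inner `except AttributeError` catches it.
2. `raise IndexError(...) from None` raises IndexError (from None suppresses __context__, but the active exception is still IndexError).
3. Outer `except IndexError` matches → output = 46.
4. `except Exception` is not reached.
Result: 46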